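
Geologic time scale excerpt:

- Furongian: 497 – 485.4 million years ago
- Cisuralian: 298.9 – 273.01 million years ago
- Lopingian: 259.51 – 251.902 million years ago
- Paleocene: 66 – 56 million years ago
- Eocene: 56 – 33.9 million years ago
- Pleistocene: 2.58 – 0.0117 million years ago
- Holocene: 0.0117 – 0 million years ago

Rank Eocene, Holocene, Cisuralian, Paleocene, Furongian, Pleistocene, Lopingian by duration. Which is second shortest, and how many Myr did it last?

Start − end for each: Eocene 56 − 33.9 = 22.1; Holocene 0.0117 − 0 = 0.0117; Cisuralian 298.9 − 273.01 = 25.89; Paleocene 66 − 56 = 10; Furongian 497 − 485.4 = 11.6; Pleistocene 2.58 − 0.0117 = 2.5683; Lopingian 259.51 − 251.902 = 7.608.
Ranking these from shortest: Holocene < Pleistocene < Lopingian < Paleocene < Furongian < Eocene < Cisuralian.
Position 2 in that ranking is Pleistocene, which lasted 2.5683 Myr.

Pleistocene, 2.5683 million years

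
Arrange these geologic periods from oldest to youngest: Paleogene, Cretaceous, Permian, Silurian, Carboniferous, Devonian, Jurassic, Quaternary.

Era membership (oldest first within each) — Paleozoic: Silurian, Devonian, Carboniferous, Permian; Mesozoic: Jurassic, Cretaceous; Cenozoic: Paleogene, Quaternary. Paleozoic precedes Mesozoic, which precedes Cenozoic. Concatenating the groups in that era order gives oldest to youngest directly.

Silurian → Devonian → Carboniferous → Permian → Jurassic → Cretaceous → Paleogene → Quaternary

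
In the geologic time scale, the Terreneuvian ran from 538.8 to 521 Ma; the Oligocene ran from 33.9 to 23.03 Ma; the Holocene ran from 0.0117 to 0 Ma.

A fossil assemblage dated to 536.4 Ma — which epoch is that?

536.4 Ma lies between 538.8 and 521 Ma, so it falls in the Terreneuvian.

Terreneuvian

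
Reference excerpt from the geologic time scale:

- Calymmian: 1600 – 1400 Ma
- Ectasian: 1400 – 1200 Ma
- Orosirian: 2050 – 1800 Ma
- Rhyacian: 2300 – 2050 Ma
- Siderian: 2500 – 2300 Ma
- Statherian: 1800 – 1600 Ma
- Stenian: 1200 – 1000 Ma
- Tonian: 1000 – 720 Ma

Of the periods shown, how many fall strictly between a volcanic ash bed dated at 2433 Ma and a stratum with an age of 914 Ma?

6

The older date is 2433 Ma and the younger is 914 Ma.
Periods with start < 2433 and end > 914 Ma: Rhyacian (2300–2050), Orosirian (2050–1800), Statherian (1800–1600), Calymmian (1600–1400), Ectasian (1400–1200), Stenian (1200–1000).
That is 6 complete periods.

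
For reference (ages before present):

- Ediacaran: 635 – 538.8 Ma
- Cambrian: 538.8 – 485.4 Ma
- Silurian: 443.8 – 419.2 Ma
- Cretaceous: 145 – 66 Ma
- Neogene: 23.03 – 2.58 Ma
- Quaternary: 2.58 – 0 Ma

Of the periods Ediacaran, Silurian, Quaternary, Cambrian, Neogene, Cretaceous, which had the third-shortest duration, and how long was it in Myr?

Durations: Ediacaran 96.2; Silurian 24.6; Quaternary 2.58; Cambrian 53.4; Neogene 20.45; Cretaceous 79 Myr.
Sorted shortest-first: Quaternary (2.58), Neogene (20.45), Silurian (24.6), Cambrian (53.4), Cretaceous (79), Ediacaran (96.2).
The third shortest is Silurian at 24.6 Myr.

Silurian, 24.6 million years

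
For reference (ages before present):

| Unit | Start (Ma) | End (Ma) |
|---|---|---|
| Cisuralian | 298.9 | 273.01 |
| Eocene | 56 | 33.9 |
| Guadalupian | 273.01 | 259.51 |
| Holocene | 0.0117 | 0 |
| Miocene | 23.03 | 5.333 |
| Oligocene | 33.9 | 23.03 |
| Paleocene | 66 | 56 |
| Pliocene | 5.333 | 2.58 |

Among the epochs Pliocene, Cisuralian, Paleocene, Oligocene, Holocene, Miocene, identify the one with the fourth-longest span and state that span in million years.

Paleocene, 10 million years

Start − end for each: Pliocene 5.333 − 2.58 = 2.753; Cisuralian 298.9 − 273.01 = 25.89; Paleocene 66 − 56 = 10; Oligocene 33.9 − 23.03 = 10.87; Holocene 0.0117 − 0 = 0.0117; Miocene 23.03 − 5.333 = 17.697.
Ranking these from longest: Cisuralian > Miocene > Oligocene > Paleocene > Pliocene > Holocene.
Position 4 in that ranking is Paleocene, which lasted 10 Myr.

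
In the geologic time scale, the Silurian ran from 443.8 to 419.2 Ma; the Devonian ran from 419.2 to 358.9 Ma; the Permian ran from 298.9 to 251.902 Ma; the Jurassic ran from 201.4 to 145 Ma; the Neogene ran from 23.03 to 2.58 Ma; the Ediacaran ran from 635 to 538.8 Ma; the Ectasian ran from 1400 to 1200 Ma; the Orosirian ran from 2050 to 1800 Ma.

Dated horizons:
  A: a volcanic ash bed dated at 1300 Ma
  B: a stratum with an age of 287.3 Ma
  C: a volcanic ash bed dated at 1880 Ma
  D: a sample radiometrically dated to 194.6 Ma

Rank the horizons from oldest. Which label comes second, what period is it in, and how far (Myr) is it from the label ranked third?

Sorted oldest-first by Ma: C (1880), A (1300), B (287.3), D (194.6).
The second oldest is A at 1300 Ma, which lies in 1400–1200 Ma: the Ectasian.
The third oldest is B at 287.3 Ma; separation = |1300 − 287.3| = 1012.7 Myr.

A, in the Ectasian; 1012.7 million years to B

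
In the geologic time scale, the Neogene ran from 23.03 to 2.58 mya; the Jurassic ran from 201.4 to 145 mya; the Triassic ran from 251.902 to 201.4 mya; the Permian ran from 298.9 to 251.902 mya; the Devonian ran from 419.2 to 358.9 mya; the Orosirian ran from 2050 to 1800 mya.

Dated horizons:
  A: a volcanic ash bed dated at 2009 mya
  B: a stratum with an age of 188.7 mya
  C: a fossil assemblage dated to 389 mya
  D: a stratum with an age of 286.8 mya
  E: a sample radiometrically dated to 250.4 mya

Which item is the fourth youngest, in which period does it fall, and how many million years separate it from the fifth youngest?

C, in the Devonian; 1620 million years to A

Sorted youngest-first by Ma: B (188.7), E (250.4), D (286.8), C (389), A (2009).
The fourth youngest is C at 389 Ma, which lies in 419.2–358.9 Ma: the Devonian.
The fifth youngest is A at 2009 Ma; separation = |389 − 2009| = 1620 Myr.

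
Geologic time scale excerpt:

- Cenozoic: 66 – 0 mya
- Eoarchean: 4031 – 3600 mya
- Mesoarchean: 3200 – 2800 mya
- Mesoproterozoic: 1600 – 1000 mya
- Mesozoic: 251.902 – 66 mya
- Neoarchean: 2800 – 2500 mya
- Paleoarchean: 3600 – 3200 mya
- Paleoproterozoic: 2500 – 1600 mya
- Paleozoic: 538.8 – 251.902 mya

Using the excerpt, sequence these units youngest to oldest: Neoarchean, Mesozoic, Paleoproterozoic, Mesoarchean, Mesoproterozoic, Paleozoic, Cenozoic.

Sorting by start age (ascending Ma, since larger Ma = older): Cenozoic began 66, Mesozoic began 251.902, Paleozoic began 538.8, Mesoproterozoic began 1600, Paleoproterozoic began 2500, Neoarchean began 2800, Mesoarchean began 3200.

Cenozoic, then Mesozoic, then Paleozoic, then Mesoproterozoic, then Paleoproterozoic, then Neoarchean, then Mesoarchean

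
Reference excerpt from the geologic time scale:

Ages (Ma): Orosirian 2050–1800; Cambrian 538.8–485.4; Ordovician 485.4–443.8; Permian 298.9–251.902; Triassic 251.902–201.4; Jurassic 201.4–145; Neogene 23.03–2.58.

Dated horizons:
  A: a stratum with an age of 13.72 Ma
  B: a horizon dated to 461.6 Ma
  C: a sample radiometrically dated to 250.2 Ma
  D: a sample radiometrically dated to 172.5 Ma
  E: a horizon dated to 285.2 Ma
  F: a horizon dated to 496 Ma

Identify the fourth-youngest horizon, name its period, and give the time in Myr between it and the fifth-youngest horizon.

Smaller Ma means younger, so youngest first: A 13.72 < D 172.5 < C 250.2 < E 285.2 < B 461.6 < F 496.
Counting 4 along gives E (285.2 Ma); the excerpt puts that inside the Permian, 298.9–251.902 Ma.
Next in line is B (461.6 Ma), and 461.6 − 285.2 = 176.4 Myr.

E, in the Permian; 176.4 million years to B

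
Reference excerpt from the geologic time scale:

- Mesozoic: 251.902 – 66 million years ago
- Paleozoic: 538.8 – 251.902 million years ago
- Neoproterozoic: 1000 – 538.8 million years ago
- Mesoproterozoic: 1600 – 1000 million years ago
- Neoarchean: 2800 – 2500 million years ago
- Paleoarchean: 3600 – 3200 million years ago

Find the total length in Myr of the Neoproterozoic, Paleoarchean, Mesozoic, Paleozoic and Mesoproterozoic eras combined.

Duration is start − end for each: (1000 − 538.8) + (3600 − 3200) + (251.902 − 66) + (538.8 − 251.902) + (1600 − 1000).
That is 461.2 + 400 + 185.902 + 286.898 + 600, which totals 1934 million years.

1934 million years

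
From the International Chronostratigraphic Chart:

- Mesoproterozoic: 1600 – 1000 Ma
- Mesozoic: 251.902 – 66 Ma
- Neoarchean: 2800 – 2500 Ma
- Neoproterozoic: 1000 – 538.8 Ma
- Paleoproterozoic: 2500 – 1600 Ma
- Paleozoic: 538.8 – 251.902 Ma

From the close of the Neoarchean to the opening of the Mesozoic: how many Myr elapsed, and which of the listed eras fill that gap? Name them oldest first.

End of Neoarchean = 2500 Ma; start of Mesozoic = 251.902 Ma.
Gap = 2500 − 251.902 = 2248.098 Myr.
Eras wholly inside 2500–251.902 Ma: Paleoproterozoic (2500–1600), Mesoproterozoic (1600–1000), Neoproterozoic (1000–538.8), Paleozoic (538.8–251.902).

2248.098 million years; Paleoproterozoic, Mesoproterozoic, Neoproterozoic, Paleozoic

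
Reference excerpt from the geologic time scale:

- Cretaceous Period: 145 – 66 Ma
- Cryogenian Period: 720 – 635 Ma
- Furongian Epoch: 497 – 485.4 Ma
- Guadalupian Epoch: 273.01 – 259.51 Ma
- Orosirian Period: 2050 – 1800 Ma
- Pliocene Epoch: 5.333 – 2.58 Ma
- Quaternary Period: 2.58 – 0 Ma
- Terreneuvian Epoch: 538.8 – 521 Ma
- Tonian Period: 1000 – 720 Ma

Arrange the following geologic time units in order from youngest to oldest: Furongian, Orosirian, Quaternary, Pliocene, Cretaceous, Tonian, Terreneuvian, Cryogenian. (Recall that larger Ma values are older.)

Quaternary, Pliocene, Cretaceous, Furongian, Terreneuvian, Cryogenian, Tonian, Orosirian

Sorting by start age (ascending Ma, since larger Ma = older): Quaternary began 2.58, Pliocene began 5.333, Cretaceous began 145, Furongian began 497, Terreneuvian began 538.8, Cryogenian began 720, Tonian began 1000, Orosirian began 2050.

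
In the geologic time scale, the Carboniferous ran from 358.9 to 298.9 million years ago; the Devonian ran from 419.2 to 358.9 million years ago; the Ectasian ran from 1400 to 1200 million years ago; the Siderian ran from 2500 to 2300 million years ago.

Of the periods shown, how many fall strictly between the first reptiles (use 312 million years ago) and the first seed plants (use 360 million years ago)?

0

Checking each listed span, none has both start < 360 Ma and end > 312 Ma — every period straddles one of the two dates or lies outside them — so the count is 0.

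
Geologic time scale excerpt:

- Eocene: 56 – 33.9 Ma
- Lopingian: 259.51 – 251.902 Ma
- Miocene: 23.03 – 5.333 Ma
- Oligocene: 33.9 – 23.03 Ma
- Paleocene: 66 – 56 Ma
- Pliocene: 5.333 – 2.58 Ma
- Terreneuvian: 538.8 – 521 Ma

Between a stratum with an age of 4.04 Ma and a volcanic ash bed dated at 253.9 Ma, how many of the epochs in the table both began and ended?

253.9 Ma sits inside the Lopingian (259.51–251.902) and 4.04 Ma inside the Pliocene (5.333–2.58); neither of those is wholly between the two dates.
The listed epochs lying completely between them are Paleocene, Eocene, Oligocene, Miocene — 4 in all.

4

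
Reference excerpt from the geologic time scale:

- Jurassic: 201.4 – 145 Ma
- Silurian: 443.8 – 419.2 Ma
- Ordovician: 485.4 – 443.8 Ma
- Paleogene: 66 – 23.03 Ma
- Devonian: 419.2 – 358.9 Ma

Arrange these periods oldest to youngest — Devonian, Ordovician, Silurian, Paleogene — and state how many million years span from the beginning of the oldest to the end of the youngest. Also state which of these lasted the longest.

Ordovician → Silurian → Devonian → Paleogene; total span 462.37 Myr; longest is Devonian

Start ages (Ma): Ordovician 485.4, Silurian 443.8, Devonian 419.2, Paleogene 66.
Ordered oldest to youngest: Ordovician, Silurian, Devonian, Paleogene.
Span = 485.4 − 23.03 = 462.37 Myr.
Durations: Devonian 60.3, Ordovician 41.6, Paleogene 42.97, Silurian 24.6 → longest is Devonian (60.3 Myr).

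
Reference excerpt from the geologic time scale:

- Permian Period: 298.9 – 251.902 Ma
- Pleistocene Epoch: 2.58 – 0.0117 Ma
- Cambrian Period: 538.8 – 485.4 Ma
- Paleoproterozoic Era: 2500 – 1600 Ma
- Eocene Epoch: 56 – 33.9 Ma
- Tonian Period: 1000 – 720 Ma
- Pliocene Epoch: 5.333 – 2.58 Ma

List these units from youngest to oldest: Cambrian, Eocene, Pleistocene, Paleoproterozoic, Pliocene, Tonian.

Sorting by start age (ascending Ma, since larger Ma = older): Pleistocene began 2.58, Pliocene began 5.333, Eocene began 56, Cambrian began 538.8, Tonian began 1000, Paleoproterozoic began 2500.

Pleistocene, Pliocene, Eocene, Cambrian, Tonian, Paleoproterozoic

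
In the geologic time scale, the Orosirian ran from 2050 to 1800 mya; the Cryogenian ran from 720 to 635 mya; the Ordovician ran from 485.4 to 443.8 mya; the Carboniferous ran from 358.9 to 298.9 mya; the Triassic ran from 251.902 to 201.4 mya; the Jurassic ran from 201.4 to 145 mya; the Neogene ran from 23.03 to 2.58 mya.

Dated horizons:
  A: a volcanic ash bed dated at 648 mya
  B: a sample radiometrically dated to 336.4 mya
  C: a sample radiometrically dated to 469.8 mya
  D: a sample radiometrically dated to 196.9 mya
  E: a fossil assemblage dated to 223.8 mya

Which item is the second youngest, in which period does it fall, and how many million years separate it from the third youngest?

Sorted youngest-first by Ma: D (196.9), E (223.8), B (336.4), C (469.8), A (648).
The second youngest is E at 223.8 Ma, which lies in 251.902–201.4 Ma: the Triassic.
The third youngest is B at 336.4 Ma; separation = |223.8 − 336.4| = 112.6 Myr.

E, in the Triassic; 112.6 million years to B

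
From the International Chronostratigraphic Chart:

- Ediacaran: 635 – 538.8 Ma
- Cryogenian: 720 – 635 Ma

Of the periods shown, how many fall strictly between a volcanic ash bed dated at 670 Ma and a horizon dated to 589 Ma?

0

The older date is 670 Ma and the younger is 589 Ma.
No period both begins after 670 Ma and ends before 589 Ma, so the count is 0.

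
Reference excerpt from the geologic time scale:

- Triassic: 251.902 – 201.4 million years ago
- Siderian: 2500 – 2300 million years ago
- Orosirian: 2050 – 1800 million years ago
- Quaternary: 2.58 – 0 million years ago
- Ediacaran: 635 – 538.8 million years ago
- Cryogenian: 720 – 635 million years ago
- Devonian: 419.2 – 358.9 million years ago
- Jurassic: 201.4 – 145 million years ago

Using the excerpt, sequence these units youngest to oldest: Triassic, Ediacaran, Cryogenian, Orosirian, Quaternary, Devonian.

The oldest of these is Orosirian (starts 2050 Ma) and the youngest is Quaternary (ends 0 Ma).
In between, by decreasing start age: Cryogenian (720), Ediacaran (635), Devonian (419.2), Triassic (251.902).
Listing youngest first means reversing that sequence.

Quaternary, Triassic, Devonian, Ediacaran, Cryogenian, Orosirian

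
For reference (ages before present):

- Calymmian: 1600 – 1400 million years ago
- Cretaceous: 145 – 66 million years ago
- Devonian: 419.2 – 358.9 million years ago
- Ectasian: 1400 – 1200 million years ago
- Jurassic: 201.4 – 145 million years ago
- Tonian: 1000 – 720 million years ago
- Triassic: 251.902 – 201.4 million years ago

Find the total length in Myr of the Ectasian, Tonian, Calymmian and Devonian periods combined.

740.3 million years

Duration is start − end for each: (1400 − 1200) + (1000 − 720) + (1600 − 1400) + (419.2 − 358.9).
That is 200 + 280 + 200 + 60.3, which totals 740.3 million years.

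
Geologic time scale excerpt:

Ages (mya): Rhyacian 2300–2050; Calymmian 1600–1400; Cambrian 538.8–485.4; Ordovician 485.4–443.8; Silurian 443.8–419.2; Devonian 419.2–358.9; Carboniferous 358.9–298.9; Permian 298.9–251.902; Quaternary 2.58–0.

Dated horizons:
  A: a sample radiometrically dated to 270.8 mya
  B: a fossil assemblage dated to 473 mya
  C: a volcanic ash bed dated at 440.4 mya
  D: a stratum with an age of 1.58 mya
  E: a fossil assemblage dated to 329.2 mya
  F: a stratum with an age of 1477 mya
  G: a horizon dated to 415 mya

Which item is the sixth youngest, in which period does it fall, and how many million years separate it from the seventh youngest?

Smaller Ma means younger, so youngest first: D 1.58 < A 270.8 < E 329.2 < G 415 < C 440.4 < B 473 < F 1477.
Counting 6 along gives B (473 Ma); the excerpt puts that inside the Ordovician, 485.4–443.8 Ma.
Next in line is F (1477 Ma), and 1477 − 473 = 1004 Myr.

B, in the Ordovician; 1004 million years to F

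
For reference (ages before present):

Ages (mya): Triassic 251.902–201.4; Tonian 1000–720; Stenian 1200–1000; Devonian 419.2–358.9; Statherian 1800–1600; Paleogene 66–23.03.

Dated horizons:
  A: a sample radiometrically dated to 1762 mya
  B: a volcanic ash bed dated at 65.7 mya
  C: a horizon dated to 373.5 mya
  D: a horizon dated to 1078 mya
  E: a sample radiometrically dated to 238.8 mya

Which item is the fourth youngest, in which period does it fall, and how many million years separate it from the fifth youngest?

Smaller Ma means younger, so youngest first: B 65.7 < E 238.8 < C 373.5 < D 1078 < A 1762.
Counting 4 along gives D (1078 Ma); the excerpt puts that inside the Stenian, 1200–1000 Ma.
Next in line is A (1762 Ma), and 1762 − 1078 = 684 Myr.

D, in the Stenian; 684 million years to A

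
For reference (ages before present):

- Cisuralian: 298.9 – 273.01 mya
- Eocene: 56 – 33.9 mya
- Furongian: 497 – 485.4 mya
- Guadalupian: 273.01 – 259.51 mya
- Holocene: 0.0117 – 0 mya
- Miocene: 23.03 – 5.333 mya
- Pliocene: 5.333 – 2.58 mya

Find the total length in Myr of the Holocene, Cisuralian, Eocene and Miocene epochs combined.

Each duration: Holocene = 0.0117; Cisuralian = 25.89; Eocene = 22.1; Miocene = 17.697.
Sum: 0.0117 + 25.89 + 22.1 + 17.697 = 65.6987 Myr.

65.6987 million years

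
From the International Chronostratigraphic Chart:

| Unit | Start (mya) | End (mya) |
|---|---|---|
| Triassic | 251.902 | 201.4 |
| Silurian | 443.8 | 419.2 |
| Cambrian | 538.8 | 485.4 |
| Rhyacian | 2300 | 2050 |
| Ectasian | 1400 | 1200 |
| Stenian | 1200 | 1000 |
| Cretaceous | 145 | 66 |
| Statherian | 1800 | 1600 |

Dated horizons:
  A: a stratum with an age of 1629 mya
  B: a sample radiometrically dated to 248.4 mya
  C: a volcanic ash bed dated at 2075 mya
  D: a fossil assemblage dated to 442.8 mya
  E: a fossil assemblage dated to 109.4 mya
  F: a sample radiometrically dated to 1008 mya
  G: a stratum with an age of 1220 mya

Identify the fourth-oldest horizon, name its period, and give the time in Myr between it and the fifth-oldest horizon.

Larger Ma means older, so oldest first: C 2075 > A 1629 > G 1220 > F 1008 > D 442.8 > B 248.4 > E 109.4.
Counting 4 along gives F (1008 Ma); the excerpt puts that inside the Stenian, 1200–1000 Ma.
Next in line is D (442.8 Ma), and 1008 − 442.8 = 565.2 Myr.

F, in the Stenian; 565.2 million years to D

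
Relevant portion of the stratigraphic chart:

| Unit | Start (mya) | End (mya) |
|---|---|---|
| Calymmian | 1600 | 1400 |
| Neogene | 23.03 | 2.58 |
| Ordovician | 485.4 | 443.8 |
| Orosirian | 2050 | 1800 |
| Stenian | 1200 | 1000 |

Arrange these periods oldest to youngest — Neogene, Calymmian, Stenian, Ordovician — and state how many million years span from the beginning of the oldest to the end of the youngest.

Calymmian → Stenian → Ordovician → Neogene; total span 1597.42 Myr

Start ages (Ma): Calymmian 1600, Stenian 1200, Ordovician 485.4, Neogene 23.03.
Ordered oldest to youngest: Calymmian, Stenian, Ordovician, Neogene.
Span = 1600 − 2.58 = 1597.42 Myr.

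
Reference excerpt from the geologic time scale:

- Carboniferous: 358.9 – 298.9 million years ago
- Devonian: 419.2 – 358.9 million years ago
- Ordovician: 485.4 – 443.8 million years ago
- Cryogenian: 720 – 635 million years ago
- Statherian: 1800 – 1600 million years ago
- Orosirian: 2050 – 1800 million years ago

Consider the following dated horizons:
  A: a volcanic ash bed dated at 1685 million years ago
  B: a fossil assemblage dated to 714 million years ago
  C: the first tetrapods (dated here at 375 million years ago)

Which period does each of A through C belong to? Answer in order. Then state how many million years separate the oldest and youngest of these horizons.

A — Statherian; B — Cryogenian; C — Devonian; span 1310 million years

A: 1685 Ma lies in 1800–1600 Ma, so Statherian.
B: 714 Ma lies in 720–635 Ma, so Cryogenian.
C: 375 Ma lies in 419.2–358.9 Ma, so Devonian.
Oldest = 1685 Ma, youngest = 375 Ma → span 1310 Myr.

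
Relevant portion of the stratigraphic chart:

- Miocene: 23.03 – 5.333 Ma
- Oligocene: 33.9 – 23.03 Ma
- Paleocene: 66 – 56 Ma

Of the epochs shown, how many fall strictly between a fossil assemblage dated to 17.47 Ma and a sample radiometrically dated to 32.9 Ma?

Checking each listed span, none has both start < 32.9 Ma and end > 17.47 Ma — every epoch straddles one of the two dates or lies outside them — so the count is 0.

0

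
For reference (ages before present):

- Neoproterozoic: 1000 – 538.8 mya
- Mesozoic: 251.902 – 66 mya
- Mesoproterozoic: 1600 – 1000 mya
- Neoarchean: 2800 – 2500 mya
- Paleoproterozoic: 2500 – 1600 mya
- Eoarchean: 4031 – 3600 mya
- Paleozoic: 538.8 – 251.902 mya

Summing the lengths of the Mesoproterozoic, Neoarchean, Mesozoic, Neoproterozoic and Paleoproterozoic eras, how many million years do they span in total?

2447.102 million years

Duration is start − end for each: (1600 − 1000) + (2800 − 2500) + (251.902 − 66) + (1000 − 538.8) + (2500 − 1600).
That is 600 + 300 + 185.902 + 461.2 + 900, which totals 2447.102 million years.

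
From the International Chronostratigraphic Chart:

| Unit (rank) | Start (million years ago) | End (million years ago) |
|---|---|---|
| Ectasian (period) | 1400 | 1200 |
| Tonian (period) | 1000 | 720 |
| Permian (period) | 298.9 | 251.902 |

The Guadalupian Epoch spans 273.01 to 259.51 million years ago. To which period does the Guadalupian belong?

Permian

The Guadalupian (273.01–259.51 Ma) lies entirely within 298.9–251.902 Ma, the Permian Period.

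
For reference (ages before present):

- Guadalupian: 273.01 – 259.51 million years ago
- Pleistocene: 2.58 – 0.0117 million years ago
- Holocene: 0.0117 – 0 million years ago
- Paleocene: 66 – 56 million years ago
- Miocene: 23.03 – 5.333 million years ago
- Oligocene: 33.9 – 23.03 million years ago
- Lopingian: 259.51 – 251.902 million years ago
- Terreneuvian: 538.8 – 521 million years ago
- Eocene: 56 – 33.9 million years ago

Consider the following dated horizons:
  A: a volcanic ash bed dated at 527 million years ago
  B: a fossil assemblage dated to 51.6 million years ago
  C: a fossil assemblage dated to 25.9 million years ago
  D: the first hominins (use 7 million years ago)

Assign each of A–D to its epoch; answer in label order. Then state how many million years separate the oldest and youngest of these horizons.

A — Terreneuvian; B — Eocene; C — Oligocene; D — Miocene; span 520 million years

Match each age against the start–end ranges in the excerpt: A = 527 Ma → Terreneuvian (538.8–521); B = 51.6 Ma → Eocene (56–33.9); C = 25.9 Ma → Oligocene (33.9–23.03); D = 7 Ma → Miocene (23.03–5.333).
The largest age is 527 Ma and the smallest is 7 Ma; their difference is 520 Myr.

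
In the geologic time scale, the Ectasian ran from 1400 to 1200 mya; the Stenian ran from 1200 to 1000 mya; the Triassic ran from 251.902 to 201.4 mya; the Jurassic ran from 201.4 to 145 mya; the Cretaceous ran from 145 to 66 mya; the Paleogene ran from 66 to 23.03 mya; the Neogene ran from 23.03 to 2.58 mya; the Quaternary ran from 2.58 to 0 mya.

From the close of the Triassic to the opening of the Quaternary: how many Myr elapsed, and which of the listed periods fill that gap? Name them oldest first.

198.82 million years; Jurassic, Cretaceous, Paleogene, Neogene

The Triassic closes at 201.4 Ma and the Quaternary opens at 2.58 Ma, so the interval is 201.4 − 2.58 = 198.82 Myr.
A period fits inside if it starts at or after 201.4 Ma and ends at or before 2.58 Ma; oldest first that gives Jurassic, Cretaceous, Paleogene, Neogene.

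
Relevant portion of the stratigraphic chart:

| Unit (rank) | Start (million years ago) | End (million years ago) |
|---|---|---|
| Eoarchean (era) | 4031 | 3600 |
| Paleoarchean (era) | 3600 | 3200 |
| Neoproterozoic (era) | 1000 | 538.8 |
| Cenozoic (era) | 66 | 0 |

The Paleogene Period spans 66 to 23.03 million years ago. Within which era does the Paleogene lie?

Cenozoic

The Paleogene (66–23.03 Ma) lies entirely within 66–0 Ma, the Cenozoic Era.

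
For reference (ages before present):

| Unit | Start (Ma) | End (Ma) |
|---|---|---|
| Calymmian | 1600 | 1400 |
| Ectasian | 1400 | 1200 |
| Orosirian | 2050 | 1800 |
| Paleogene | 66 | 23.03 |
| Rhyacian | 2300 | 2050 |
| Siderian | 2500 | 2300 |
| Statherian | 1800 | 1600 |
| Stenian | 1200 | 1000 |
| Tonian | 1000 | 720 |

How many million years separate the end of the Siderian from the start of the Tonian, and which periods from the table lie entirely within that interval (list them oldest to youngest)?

End of Siderian = 2300 Ma; start of Tonian = 1000 Ma.
Gap = 2300 − 1000 = 1300 Myr.
Periods wholly inside 2300–1000 Ma: Rhyacian (2300–2050), Orosirian (2050–1800), Statherian (1800–1600), Calymmian (1600–1400), Ectasian (1400–1200), Stenian (1200–1000).

1300 million years; Rhyacian, Orosirian, Statherian, Calymmian, Ectasian, Stenian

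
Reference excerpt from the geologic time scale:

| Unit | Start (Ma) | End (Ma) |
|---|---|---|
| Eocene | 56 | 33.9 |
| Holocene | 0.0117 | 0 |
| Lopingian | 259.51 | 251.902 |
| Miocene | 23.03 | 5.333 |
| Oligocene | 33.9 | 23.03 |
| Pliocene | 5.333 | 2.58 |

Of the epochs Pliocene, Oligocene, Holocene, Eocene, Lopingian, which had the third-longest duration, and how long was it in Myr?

Start − end for each: Pliocene 5.333 − 2.58 = 2.753; Oligocene 33.9 − 23.03 = 10.87; Holocene 0.0117 − 0 = 0.0117; Eocene 56 − 33.9 = 22.1; Lopingian 259.51 − 251.902 = 7.608.
Ranking these from longest: Eocene > Oligocene > Lopingian > Pliocene > Holocene.
Position 3 in that ranking is Lopingian, which lasted 7.608 Myr.

Lopingian, 7.608 million years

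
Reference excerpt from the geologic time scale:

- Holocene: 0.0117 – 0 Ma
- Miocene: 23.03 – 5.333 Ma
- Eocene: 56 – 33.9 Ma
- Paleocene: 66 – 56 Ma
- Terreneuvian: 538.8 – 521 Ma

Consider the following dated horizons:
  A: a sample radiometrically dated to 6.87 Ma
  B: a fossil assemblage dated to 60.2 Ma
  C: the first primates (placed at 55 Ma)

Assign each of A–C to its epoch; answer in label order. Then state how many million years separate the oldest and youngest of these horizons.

A: 6.87 Ma lies in 23.03–5.333 Ma, so Miocene.
B: 60.2 Ma lies in 66–56 Ma, so Paleocene.
C: 55 Ma lies in 56–33.9 Ma, so Eocene.
Oldest = 60.2 Ma, youngest = 6.87 Ma → span 53.33 Myr.

A — Miocene; B — Paleocene; C — Eocene; span 53.33 million years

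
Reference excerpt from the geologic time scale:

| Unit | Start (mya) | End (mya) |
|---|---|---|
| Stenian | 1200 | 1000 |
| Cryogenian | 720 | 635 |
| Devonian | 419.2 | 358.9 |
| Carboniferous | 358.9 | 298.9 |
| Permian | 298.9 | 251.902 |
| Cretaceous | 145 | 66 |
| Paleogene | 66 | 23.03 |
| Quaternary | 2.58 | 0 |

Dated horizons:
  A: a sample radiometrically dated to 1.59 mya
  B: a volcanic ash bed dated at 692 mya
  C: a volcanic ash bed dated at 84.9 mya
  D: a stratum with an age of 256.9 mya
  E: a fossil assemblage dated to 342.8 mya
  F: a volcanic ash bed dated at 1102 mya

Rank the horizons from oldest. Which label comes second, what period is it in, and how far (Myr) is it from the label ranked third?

Sorted oldest-first by Ma: F (1102), B (692), E (342.8), D (256.9), C (84.9), A (1.59).
The second oldest is B at 692 Ma, which lies in 720–635 Ma: the Cryogenian.
The third oldest is E at 342.8 Ma; separation = |692 − 342.8| = 349.2 Myr.

B, in the Cryogenian; 349.2 million years to E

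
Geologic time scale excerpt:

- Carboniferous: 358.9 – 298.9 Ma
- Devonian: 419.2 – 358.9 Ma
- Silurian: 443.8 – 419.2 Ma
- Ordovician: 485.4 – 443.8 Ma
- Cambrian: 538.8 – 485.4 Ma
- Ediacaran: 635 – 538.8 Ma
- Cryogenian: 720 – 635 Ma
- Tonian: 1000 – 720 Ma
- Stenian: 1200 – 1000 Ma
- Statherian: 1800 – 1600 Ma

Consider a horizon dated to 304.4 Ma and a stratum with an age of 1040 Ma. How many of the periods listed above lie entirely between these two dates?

7

1040 Ma sits inside the Stenian (1200–1000) and 304.4 Ma inside the Carboniferous (358.9–298.9); neither of those is wholly between the two dates.
The listed periods lying completely between them are Tonian, Cryogenian, Ediacaran, Cambrian, Ordovician, Silurian, Devonian — 7 in all.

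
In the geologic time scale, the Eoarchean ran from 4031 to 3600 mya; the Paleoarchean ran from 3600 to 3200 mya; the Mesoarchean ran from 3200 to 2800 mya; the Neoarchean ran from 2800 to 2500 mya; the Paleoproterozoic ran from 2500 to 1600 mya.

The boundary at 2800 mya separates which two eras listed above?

The Mesoarchean ends at 2800 mya and the Neoarchean begins at 2800 mya, so they share that boundary.

Mesoarchean and Neoarchean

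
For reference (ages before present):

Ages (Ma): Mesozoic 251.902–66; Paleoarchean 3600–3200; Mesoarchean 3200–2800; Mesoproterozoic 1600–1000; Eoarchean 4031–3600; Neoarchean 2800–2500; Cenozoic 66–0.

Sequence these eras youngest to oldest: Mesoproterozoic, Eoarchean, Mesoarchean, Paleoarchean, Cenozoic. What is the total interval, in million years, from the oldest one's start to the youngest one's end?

Cenozoic, Mesoproterozoic, Mesoarchean, Paleoarchean, Eoarchean; total span 4031 Myr

From the excerpt: Mesoproterozoic 1600–1000; Eoarchean 4031–3600; Mesoarchean 3200–2800; Paleoarchean 3600–3200; Cenozoic 66–0 (Ma).
Larger Ma is earlier, so the oldest is Eoarchean and the youngest is Cenozoic; youngest to oldest: Cenozoic, Mesoproterozoic, Mesoarchean, Paleoarchean, Eoarchean.
Oldest start 4031 minus youngest end 0 gives 4031 Myr overall.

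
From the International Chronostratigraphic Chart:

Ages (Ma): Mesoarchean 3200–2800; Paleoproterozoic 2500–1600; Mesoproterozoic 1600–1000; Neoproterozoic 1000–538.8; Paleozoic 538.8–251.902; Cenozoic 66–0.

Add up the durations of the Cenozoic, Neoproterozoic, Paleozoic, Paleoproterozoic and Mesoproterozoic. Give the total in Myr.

2314.098 million years

Duration is start − end for each: (66 − 0) + (1000 − 538.8) + (538.8 − 251.902) + (2500 − 1600) + (1600 − 1000).
That is 66 + 461.2 + 286.898 + 900 + 600, which totals 2314.098 million years.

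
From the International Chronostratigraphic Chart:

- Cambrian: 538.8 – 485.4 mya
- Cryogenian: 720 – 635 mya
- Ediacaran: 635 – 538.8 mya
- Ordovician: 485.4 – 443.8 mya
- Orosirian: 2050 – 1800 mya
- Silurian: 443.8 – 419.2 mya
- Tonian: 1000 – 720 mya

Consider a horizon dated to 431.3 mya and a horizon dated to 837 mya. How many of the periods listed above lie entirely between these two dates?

The older date is 837 Ma and the younger is 431.3 Ma.
Periods with start < 837 and end > 431.3 Ma: Cryogenian (720–635), Ediacaran (635–538.8), Cambrian (538.8–485.4), Ordovician (485.4–443.8).
That is 4 complete periods.

4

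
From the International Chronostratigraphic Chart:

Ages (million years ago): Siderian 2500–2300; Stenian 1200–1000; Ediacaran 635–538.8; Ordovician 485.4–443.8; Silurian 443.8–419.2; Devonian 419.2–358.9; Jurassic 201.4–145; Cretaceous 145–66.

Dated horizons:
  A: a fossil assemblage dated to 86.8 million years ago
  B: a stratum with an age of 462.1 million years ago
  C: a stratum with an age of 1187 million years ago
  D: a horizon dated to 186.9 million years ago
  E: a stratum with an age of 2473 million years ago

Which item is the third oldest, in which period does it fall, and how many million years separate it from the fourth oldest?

B, in the Ordovician; 275.2 million years to D

Larger Ma means older, so oldest first: E 2473 > C 1187 > B 462.1 > D 186.9 > A 86.8.
Counting 3 along gives B (462.1 Ma); the excerpt puts that inside the Ordovician, 485.4–443.8 Ma.
Next in line is D (186.9 Ma), and 462.1 − 186.9 = 275.2 Myr.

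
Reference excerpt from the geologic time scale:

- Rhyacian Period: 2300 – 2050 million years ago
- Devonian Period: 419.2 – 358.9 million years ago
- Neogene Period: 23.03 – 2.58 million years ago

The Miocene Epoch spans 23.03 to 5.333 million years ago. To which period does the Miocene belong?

The Miocene (23.03–5.333 Ma) lies entirely within 23.03–2.58 Ma, the Neogene Period.

Neogene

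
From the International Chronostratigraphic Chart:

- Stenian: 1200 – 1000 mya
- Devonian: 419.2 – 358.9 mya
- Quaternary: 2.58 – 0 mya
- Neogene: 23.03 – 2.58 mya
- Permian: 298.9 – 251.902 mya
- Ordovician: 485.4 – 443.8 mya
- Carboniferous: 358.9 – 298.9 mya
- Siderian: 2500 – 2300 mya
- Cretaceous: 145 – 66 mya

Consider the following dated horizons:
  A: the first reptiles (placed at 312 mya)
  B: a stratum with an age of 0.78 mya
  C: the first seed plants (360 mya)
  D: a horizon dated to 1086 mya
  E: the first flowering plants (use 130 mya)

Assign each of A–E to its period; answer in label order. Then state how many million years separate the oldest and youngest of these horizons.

Match each age against the start–end ranges in the excerpt: A = 312 Ma → Carboniferous (358.9–298.9); B = 0.78 Ma → Quaternary (2.58–0); C = 360 Ma → Devonian (419.2–358.9); D = 1086 Ma → Stenian (1200–1000); E = 130 Ma → Cretaceous (145–66).
The largest age is 1086 Ma and the smallest is 0.78 Ma; their difference is 1085.22 Myr.

A — Carboniferous; B — Quaternary; C — Devonian; D — Stenian; E — Cretaceous; span 1085.22 million years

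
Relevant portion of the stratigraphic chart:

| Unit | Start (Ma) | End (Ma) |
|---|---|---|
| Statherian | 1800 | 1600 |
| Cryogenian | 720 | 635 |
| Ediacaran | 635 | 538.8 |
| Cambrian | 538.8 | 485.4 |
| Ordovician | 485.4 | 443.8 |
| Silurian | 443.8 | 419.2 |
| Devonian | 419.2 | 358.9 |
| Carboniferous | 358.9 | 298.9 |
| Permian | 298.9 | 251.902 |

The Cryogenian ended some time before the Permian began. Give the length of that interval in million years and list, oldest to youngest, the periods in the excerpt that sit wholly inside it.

End of Cryogenian = 635 Ma; start of Permian = 298.9 Ma.
Gap = 635 − 298.9 = 336.1 Myr.
Periods wholly inside 635–298.9 Ma: Ediacaran (635–538.8), Cambrian (538.8–485.4), Ordovician (485.4–443.8), Silurian (443.8–419.2), Devonian (419.2–358.9), Carboniferous (358.9–298.9).

336.1 million years; Ediacaran, Cambrian, Ordovician, Silurian, Devonian, Carboniferous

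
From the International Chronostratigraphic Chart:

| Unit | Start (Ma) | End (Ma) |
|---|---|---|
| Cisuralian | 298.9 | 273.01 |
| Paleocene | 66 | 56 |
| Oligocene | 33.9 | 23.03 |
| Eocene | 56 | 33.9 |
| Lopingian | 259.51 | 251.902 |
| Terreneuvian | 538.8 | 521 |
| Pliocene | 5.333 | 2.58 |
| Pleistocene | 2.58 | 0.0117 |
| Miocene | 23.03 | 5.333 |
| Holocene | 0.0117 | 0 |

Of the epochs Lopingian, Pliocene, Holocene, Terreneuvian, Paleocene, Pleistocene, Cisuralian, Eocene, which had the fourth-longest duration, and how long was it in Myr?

Paleocene, 10 million years

Start − end for each: Lopingian 259.51 − 251.902 = 7.608; Pliocene 5.333 − 2.58 = 2.753; Holocene 0.0117 − 0 = 0.0117; Terreneuvian 538.8 − 521 = 17.8; Paleocene 66 − 56 = 10; Pleistocene 2.58 − 0.0117 = 2.5683; Cisuralian 298.9 − 273.01 = 25.89; Eocene 56 − 33.9 = 22.1.
Ranking these from longest: Cisuralian > Eocene > Terreneuvian > Paleocene > Lopingian > Pliocene > Pleistocene > Holocene.
Position 4 in that ranking is Paleocene, which lasted 10 Myr.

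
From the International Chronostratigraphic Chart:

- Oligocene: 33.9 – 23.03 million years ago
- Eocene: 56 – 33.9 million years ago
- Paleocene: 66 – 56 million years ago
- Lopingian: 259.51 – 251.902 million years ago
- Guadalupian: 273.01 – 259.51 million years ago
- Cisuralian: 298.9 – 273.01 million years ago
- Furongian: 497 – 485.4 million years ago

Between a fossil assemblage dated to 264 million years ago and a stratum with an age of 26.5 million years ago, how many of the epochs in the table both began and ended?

264 Ma sits inside the Guadalupian (273.01–259.51) and 26.5 Ma inside the Oligocene (33.9–23.03); neither of those is wholly between the two dates.
The listed epochs lying completely between them are Lopingian, Paleocene, Eocene — 3 in all.

3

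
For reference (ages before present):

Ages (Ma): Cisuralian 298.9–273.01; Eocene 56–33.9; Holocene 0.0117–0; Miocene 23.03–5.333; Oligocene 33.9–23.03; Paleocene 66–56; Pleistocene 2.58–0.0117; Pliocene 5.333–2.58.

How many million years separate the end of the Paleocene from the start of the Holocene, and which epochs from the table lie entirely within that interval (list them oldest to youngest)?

55.9883 million years; Eocene, Oligocene, Miocene, Pliocene, Pleistocene

End of Paleocene = 56 Ma; start of Holocene = 0.0117 Ma.
Gap = 56 − 0.0117 = 55.9883 Myr.
Epochs wholly inside 56–0.0117 Ma: Eocene (56–33.9), Oligocene (33.9–23.03), Miocene (23.03–5.333), Pliocene (5.333–2.58), Pleistocene (2.58–0.0117).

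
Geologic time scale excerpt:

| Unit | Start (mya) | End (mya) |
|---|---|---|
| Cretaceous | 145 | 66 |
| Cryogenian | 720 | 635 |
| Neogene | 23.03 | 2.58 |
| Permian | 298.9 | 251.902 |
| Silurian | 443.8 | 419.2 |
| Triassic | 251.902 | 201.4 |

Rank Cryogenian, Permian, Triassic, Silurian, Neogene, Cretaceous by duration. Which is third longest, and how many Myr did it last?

Durations: Cryogenian 85; Permian 46.998; Triassic 50.502; Silurian 24.6; Neogene 20.45; Cretaceous 79 Myr.
Sorted longest-first: Cryogenian (85), Cretaceous (79), Triassic (50.502), Permian (46.998), Silurian (24.6), Neogene (20.45).
The third longest is Triassic at 50.502 Myr.

Triassic, 50.502 million years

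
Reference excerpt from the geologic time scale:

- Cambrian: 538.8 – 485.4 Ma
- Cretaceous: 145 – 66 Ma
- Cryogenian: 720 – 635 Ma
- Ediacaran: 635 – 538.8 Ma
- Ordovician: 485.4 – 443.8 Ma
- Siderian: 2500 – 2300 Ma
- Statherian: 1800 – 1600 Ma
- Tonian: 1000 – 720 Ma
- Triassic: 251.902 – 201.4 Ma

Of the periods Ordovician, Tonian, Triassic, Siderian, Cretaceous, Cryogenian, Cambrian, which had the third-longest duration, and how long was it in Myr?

Start − end for each: Ordovician 485.4 − 443.8 = 41.6; Tonian 1000 − 720 = 280; Triassic 251.902 − 201.4 = 50.502; Siderian 2500 − 2300 = 200; Cretaceous 145 − 66 = 79; Cryogenian 720 − 635 = 85; Cambrian 538.8 − 485.4 = 53.4.
Ranking these from longest: Tonian > Siderian > Cryogenian > Cretaceous > Cambrian > Triassic > Ordovician.
Position 3 in that ranking is Cryogenian, which lasted 85 Myr.

Cryogenian, 85 million years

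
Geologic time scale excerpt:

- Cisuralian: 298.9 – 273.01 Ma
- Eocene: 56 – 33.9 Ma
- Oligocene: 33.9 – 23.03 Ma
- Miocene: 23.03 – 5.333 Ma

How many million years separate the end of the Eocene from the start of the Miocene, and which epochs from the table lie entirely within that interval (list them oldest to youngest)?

10.87 million years; Oligocene

End of Eocene = 33.9 Ma; start of Miocene = 23.03 Ma.
Gap = 33.9 − 23.03 = 10.87 Myr.
Epochs wholly inside 33.9–23.03 Ma: Oligocene (33.9–23.03).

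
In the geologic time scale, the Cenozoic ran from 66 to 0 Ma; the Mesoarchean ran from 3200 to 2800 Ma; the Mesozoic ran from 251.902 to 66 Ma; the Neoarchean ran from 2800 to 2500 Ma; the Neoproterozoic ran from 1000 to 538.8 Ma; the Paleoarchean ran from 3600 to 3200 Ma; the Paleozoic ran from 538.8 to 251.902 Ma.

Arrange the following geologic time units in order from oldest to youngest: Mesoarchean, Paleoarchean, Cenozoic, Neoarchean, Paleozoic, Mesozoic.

Read off each span (Ma): Mesoarchean 3200–2800; Paleoarchean 3600–3200; Cenozoic 66–0; Neoarchean 2800–2500; Paleozoic 538.8–251.902; Mesozoic 251.902–66.
Larger Ma is older, so oldest→youngest is Paleoarchean, Mesoarchean, Neoarchean, Paleozoic, Mesozoic, Cenozoic.

Paleoarchean, Mesoarchean, Neoarchean, Paleozoic, Mesozoic, Cenozoic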